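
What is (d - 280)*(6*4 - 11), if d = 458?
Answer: 2314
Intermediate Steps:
(d - 280)*(6*4 - 11) = (458 - 280)*(6*4 - 11) = 178*(24 - 11) = 178*13 = 2314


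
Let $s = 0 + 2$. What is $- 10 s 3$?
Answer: $-60$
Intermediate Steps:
$s = 2$
$- 10 s 3 = \left(-10\right) 2 \cdot 3 = \left(-20\right) 3 = -60$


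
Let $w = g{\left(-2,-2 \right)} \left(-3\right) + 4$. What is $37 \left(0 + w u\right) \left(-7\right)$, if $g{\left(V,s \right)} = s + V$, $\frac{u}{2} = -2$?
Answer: $16576$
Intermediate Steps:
$u = -4$ ($u = 2 \left(-2\right) = -4$)
$g{\left(V,s \right)} = V + s$
$w = 16$ ($w = \left(-2 - 2\right) \left(-3\right) + 4 = \left(-4\right) \left(-3\right) + 4 = 12 + 4 = 16$)
$37 \left(0 + w u\right) \left(-7\right) = 37 \left(0 + 16 \left(-4\right)\right) \left(-7\right) = 37 \left(0 - 64\right) \left(-7\right) = 37 \left(-64\right) \left(-7\right) = \left(-2368\right) \left(-7\right) = 16576$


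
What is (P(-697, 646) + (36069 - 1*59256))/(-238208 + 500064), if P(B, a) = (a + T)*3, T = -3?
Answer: -10629/130928 ≈ -0.081182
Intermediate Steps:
P(B, a) = -9 + 3*a (P(B, a) = (a - 3)*3 = (-3 + a)*3 = -9 + 3*a)
(P(-697, 646) + (36069 - 1*59256))/(-238208 + 500064) = ((-9 + 3*646) + (36069 - 1*59256))/(-238208 + 500064) = ((-9 + 1938) + (36069 - 59256))/261856 = (1929 - 23187)*(1/261856) = -21258*1/261856 = -10629/130928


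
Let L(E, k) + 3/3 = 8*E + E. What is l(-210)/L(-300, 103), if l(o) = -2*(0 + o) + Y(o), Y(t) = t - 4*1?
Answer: -206/2701 ≈ -0.076268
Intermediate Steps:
L(E, k) = -1 + 9*E (L(E, k) = -1 + (8*E + E) = -1 + 9*E)
Y(t) = -4 + t (Y(t) = t - 4 = -4 + t)
l(o) = -4 - o (l(o) = -2*(0 + o) + (-4 + o) = -2*o + (-4 + o) = -4 - o)
l(-210)/L(-300, 103) = (-4 - 1*(-210))/(-1 + 9*(-300)) = (-4 + 210)/(-1 - 2700) = 206/(-2701) = 206*(-1/2701) = -206/2701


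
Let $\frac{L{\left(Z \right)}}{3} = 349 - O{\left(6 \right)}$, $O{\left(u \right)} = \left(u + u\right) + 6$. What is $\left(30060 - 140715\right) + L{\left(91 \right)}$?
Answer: $-109662$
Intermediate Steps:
$O{\left(u \right)} = 6 + 2 u$ ($O{\left(u \right)} = 2 u + 6 = 6 + 2 u$)
$L{\left(Z \right)} = 993$ ($L{\left(Z \right)} = 3 \left(349 - \left(6 + 2 \cdot 6\right)\right) = 3 \left(349 - \left(6 + 12\right)\right) = 3 \left(349 - 18\right) = 3 \cdot 331 = 993$)
$\left(30060 - 140715\right) + L{\left(91 \right)} = \left(30060 - 140715\right) + 993 = -110655 + 993 = -109662$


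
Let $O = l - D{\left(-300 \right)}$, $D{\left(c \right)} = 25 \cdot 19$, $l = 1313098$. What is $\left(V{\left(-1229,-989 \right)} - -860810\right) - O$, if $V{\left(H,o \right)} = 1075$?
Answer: $-450738$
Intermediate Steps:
$D{\left(c \right)} = 475$
$O = 1312623$ ($O = 1313098 - 475 = 1312623$)
$\left(V{\left(-1229,-989 \right)} - -860810\right) - O = \left(1075 - -860810\right) - 1312623 = \left(1075 + 860810\right) - 1312623 = 861885 - 1312623 = -450738$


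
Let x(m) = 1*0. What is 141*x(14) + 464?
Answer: 464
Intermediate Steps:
x(m) = 0
141*x(14) + 464 = 141*0 + 464 = 0 + 464 = 464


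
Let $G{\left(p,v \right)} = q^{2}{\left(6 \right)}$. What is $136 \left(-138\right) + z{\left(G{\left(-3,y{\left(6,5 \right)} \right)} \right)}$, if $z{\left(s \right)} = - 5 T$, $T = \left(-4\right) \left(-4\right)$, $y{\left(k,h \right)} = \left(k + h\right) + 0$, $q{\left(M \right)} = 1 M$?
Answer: $-18848$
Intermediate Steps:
$q{\left(M \right)} = M$
$y{\left(k,h \right)} = h + k$ ($y{\left(k,h \right)} = \left(h + k\right) + 0 = h + k$)
$G{\left(p,v \right)} = 36$ ($G{\left(p,v \right)} = 6^{2} = 36$)
$T = 16$
$z{\left(s \right)} = -80$ ($z{\left(s \right)} = \left(-5\right) 16 = -80$)
$136 \left(-138\right) + z{\left(G{\left(-3,y{\left(6,5 \right)} \right)} \right)} = 136 \left(-138\right) - 80 = -18768 - 80 = -18848$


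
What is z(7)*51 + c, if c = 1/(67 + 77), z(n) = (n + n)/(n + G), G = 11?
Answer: 5713/144 ≈ 39.674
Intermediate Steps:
z(n) = 2*n/(11 + n) (z(n) = (n + n)/(n + 11) = (2*n)/(11 + n) = 2*n/(11 + n))
c = 1/144 ≈ 0.0069444
z(7)*51 + c = (2*7/(11 + 7))*51 + 1/144 = (2*7/18)*51 + 1/144 = (2*7*(1/18))*51 + 1/144 = (7/9)*51 + 1/144 = 119/3 + 1/144 = 5713/144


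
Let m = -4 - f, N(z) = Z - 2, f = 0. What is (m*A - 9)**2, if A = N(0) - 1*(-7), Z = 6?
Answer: 2809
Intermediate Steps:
N(z) = 4 (N(z) = 6 - 2 = 4)
A = 11 (A = 4 - 1*(-7) = 4 + 7 = 11)
m = -4 (m = -4 - 1*0 = -4 + 0 = -4)
(m*A - 9)**2 = (-4*11 - 9)**2 = (-44 - 9)**2 = (-53)**2 = 2809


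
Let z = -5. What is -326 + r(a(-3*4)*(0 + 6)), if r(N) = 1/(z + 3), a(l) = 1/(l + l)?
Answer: -653/2 ≈ -326.50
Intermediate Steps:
a(l) = 1/(2*l)
r(N) = -1/2 (r(N) = 1/(-5 + 3) = 1/(-2) = -1/2)
-326 + r(a(-3*4)*(0 + 6)) = -326 - 1/2 = -653/2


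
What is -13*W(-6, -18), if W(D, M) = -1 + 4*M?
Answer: 949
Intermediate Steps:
-13*W(-6, -18) = -13*(-1 + 4*(-18)) = -13*(-1 - 72) = -13*(-73) = 949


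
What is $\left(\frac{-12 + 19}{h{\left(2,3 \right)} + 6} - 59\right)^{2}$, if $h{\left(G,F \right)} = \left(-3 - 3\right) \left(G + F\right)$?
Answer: $\frac{2024929}{576} \approx 3515.5$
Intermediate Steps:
$h{\left(G,F \right)} = - 6 F - 6 G$ ($h{\left(G,F \right)} = - 6 \left(F + G\right) = - 6 F - 6 G$)
$\left(\frac{-12 + 19}{h{\left(2,3 \right)} + 6} - 59\right)^{2} = \left(\frac{-12 + 19}{\left(\left(-6\right) 3 - 12\right) + 6} - 59\right)^{2} = \left(\frac{7}{\left(-18 - 12\right) + 6} - 59\right)^{2} = \left(\frac{7}{-30 + 6} - 59\right)^{2} = \left(\frac{7}{-24} - 59\right)^{2} = \left(7 \left(- \frac{1}{24}\right) - 59\right)^{2} = \left(- \frac{7}{24} - 59\right)^{2} = \left(- \frac{1423}{24}\right)^{2} = \frac{2024929}{576}$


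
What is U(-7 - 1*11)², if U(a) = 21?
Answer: 441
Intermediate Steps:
U(-7 - 1*11)² = 21² = 441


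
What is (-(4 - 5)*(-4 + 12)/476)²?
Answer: 4/14161 ≈ 0.00028247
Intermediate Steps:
(-(4 - 5)*(-4 + 12)/476)² = (-(-1*8)/476)² = (-(-8)/476)² = (-1*(-2/119))² = (2/119)² = 4/14161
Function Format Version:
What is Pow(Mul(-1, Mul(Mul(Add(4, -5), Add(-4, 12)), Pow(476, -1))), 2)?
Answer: Rational(4, 14161) ≈ 0.00028247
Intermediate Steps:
Pow(Mul(-1, Mul(Mul(Add(4, -5), Add(-4, 12)), Pow(476, -1))), 2) = Pow(Mul(-1, Mul(Mul(-1, 8), Rational(1, 476))), 2) = Pow(Mul(-1, Mul(-8, Rational(1, 476))), 2) = Pow(Mul(-1, Rational(-2, 119)), 2) = Pow(Rational(2, 119), 2) = Rational(4, 14161)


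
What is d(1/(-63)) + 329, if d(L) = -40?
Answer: 289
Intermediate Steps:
d(1/(-63)) + 329 = -40 + 329 = 289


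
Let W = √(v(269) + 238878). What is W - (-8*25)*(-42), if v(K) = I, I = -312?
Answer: -8400 + √238566 ≈ -7911.6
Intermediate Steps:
v(K) = -312
W = √238566 (W = √(-312 + 238878) = √238566 ≈ 488.43)
W - (-8*25)*(-42) = √238566 - (-8*25)*(-42) = √238566 - (-200)*(-42) = √238566 - 1*8400 = √238566 - 8400 = -8400 + √238566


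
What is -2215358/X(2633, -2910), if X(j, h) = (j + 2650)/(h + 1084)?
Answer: 4045243708/5283 ≈ 7.6571e+5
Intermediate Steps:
X(j, h) = (2650 + j)/(1084 + h)
-2215358/X(2633, -2910) = -2215358*(1084 - 2910)/(2650 + 2633) = -2215358/(5283/(-1826)) = -2215358/((-1/1826*5283)) = -2215358/(-5283/1826) = -2215358*(-1826/5283) = 4045243708/5283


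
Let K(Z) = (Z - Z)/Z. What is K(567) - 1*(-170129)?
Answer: 170129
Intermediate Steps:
K(Z) = 0 (K(Z) = 0/Z = 0)
K(567) - 1*(-170129) = 0 - 1*(-170129) = 0 + 170129 = 170129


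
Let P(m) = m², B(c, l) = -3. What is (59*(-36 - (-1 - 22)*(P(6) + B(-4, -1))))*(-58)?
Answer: -2474106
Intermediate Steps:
(59*(-36 - (-1 - 22)*(P(6) + B(-4, -1))))*(-58) = (59*(-36 - (-1 - 22)*(6² - 3)))*(-58) = (59*(-36 - (-23)*(36 - 3)))*(-58) = (59*(-36 - (-23)*33))*(-58) = (59*(-36 - 1*(-759)))*(-58) = (59*(-36 + 759))*(-58) = (59*723)*(-58) = 42657*(-58) = -2474106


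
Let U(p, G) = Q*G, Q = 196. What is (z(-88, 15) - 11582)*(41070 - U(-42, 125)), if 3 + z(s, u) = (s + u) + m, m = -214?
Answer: -196719040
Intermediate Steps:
U(p, G) = 196*G
z(s, u) = -217 + s + u (z(s, u) = -3 + ((s + u) - 214) = -3 + (-214 + s + u) = -217 + s + u)
(z(-88, 15) - 11582)*(41070 - U(-42, 125)) = ((-217 - 88 + 15) - 11582)*(41070 - 196*125) = (-290 - 11582)*(41070 - 1*24500) = -11872*(41070 - 24500) = -11872*16570 = -196719040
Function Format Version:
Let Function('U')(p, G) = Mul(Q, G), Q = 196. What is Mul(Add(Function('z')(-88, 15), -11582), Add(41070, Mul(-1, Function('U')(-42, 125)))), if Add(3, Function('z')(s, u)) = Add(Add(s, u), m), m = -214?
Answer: -196719040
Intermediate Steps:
Function('U')(p, G) = Mul(196, G)
Function('z')(s, u) = Add(-217, s, u) (Function('z')(s, u) = Add(-3, Add(Add(s, u), -214)) = Add(-3, Add(-214, s, u)) = Add(-217, s, u))
Mul(Add(Function('z')(-88, 15), -11582), Add(41070, Mul(-1, Function('U')(-42, 125)))) = Mul(Add(Add(-217, -88, 15), -11582), Add(41070, Mul(-1, Mul(196, 125)))) = Mul(Add(-290, -11582), Add(41070, Mul(-1, 24500))) = Mul(-11872, Add(41070, -24500)) = Mul(-11872, 16570) = -196719040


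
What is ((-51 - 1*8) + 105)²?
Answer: 2116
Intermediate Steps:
((-51 - 1*8) + 105)² = ((-51 - 8) + 105)² = (-59 + 105)² = 46² = 2116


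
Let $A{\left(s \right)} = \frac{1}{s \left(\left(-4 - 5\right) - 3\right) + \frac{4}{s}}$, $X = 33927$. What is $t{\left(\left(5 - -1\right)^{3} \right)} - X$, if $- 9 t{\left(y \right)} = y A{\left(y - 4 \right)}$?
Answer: $- \frac{4574410065}{134831} \approx -33927.0$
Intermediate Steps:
$A{\left(s \right)} = \frac{1}{- 12 s + \frac{4}{s}}$ ($A{\left(s \right)} = \frac{1}{s \left(\left(-4 - 5\right) - 3\right) + \frac{4}{s}} = \frac{1}{s \left(-9 - 3\right) + \frac{4}{s}} = \frac{1}{s \left(-12\right) + \frac{4}{s}} = \frac{1}{- 12 s + \frac{4}{s}}$)
$t{\left(y \right)} = \frac{y \left(-4 + y\right)}{9 \left(-4 + 12 \left(-4 + y\right)^{2}\right)}$ ($t{\left(y \right)} = - \frac{y \left(- \frac{y - 4}{-4 + 12 \left(y - 4\right)^{2}}\right)}{9} = - \frac{y \left(- \frac{-4 + y}{-4 + 12 \left(-4 + y\right)^{2}}\right)}{9} = - \frac{\left(-1\right) y \frac{1}{-4 + 12 \left(-4 + y\right)^{2}} \left(-4 + y\right)}{9} = \frac{y \left(-4 + y\right)}{9 \left(-4 + 12 \left(-4 + y\right)^{2}\right)}$)
$t{\left(\left(5 - -1\right)^{3} \right)} - X = \frac{\left(5 - -1\right)^{3} \left(-4 + \left(5 - -1\right)^{3}\right)}{-36 + 108 \left(-4 + \left(5 - -1\right)^{3}\right)^{2}} - 33927 = \frac{\left(5 + 1\right)^{3} \left(-4 + \left(5 + 1\right)^{3}\right)}{-36 + 108 \left(-4 + \left(5 + 1\right)^{3}\right)^{2}} - 33927 = \frac{6^{3} \left(-4 + 6^{3}\right)}{-36 + 108 \left(-4 + 6^{3}\right)^{2}} - 33927 = \frac{216 \left(-4 + 216\right)}{-36 + 108 \left(-4 + 216\right)^{2}} - 33927 = 216 \frac{1}{-36 + 108 \cdot 212^{2}} \cdot 212 - 33927 = 216 \frac{1}{-36 + 108 \cdot 44944} \cdot 212 - 33927 = 216 \frac{1}{-36 + 4853952} \cdot 212 - 33927 = 216 \cdot \frac{1}{4853916} \cdot 212 - 33927 = \frac{1272}{134831} - 33927 = - \frac{4574410065}{134831}$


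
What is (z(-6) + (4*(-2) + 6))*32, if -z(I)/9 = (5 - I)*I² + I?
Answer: -112384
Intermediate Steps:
z(I) = -9*I - 9*I²*(5 - I) (z(I) = -9*((5 - I)*I² + I) = -9*(I²*(5 - I) + I) = -9*(I + I²*(5 - I)) = -9*I - 9*I²*(5 - I))
(z(-6) + (4*(-2) + 6))*32 = (9*(-6)*(-1 + (-6)² - 5*(-6)) + (4*(-2) + 6))*32 = (9*(-6)*(-1 + 36 + 30) + (-8 + 6))*32 = (9*(-6)*65 - 2)*32 = (-3510 - 2)*32 = -3512*32 = -112384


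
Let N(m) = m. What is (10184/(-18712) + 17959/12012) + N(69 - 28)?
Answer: 1178653613/28096068 ≈ 41.951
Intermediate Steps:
(10184/(-18712) + 17959/12012) + N(69 - 28) = (10184/(-18712) + 17959/12012) + (69 - 28) = (10184*(-1/18712) + 17959*(1/12012)) + 41 = (-1273/2339 + 17959/12012) + 41 = 26714825/28096068 + 41 = 1178653613/28096068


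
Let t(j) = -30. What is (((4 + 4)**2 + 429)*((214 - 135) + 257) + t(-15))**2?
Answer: 27429321924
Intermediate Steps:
(((4 + 4)**2 + 429)*((214 - 135) + 257) + t(-15))**2 = (((4 + 4)**2 + 429)*((214 - 135) + 257) - 30)**2 = ((8**2 + 429)*(79 + 257) - 30)**2 = ((64 + 429)*336 - 30)**2 = (493*336 - 30)**2 = (165648 - 30)**2 = 165618**2 = 27429321924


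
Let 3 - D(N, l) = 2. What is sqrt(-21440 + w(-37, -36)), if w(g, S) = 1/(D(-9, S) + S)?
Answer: I*sqrt(26264035)/35 ≈ 146.42*I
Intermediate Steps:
D(N, l) = 1 (D(N, l) = 3 - 1*2 = 3 - 2 = 1)
w(g, S) = 1/(1 + S)
sqrt(-21440 + w(-37, -36)) = sqrt(-21440 + 1/(1 - 36)) = sqrt(-21440 + 1/(-35)) = sqrt(-21440 - 1/35) = sqrt(-750401/35) = I*sqrt(26264035)/35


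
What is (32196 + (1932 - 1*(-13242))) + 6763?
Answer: 54133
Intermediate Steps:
(32196 + (1932 - 1*(-13242))) + 6763 = (32196 + (1932 + 13242)) + 6763 = (32196 + 15174) + 6763 = 47370 + 6763 = 54133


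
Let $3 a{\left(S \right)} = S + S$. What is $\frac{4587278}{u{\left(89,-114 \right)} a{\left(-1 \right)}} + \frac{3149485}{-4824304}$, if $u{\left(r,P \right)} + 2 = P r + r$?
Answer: $\frac{11054651579051}{16175891312} \approx 683.4$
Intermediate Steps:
$a{\left(S \right)} = \frac{2 S}{3}$ ($a{\left(S \right)} = \frac{S + S}{3} = \frac{2 S}{3}$)
$u{\left(r,P \right)} = -2 + r + P r$ ($u{\left(r,P \right)} = -2 + \left(P r + r\right) = -2 + \left(r + P r\right) = -2 + r + P r$)
$\frac{4587278}{u{\left(89,-114 \right)} a{\left(-1 \right)}} + \frac{3149485}{-4824304} = \frac{4587278}{\left(-2 + 89 - 10146\right) \frac{2}{3} \left(-1\right)} + \frac{3149485}{-4824304} = \frac{4587278}{\left(-2 + 89 - 10146\right) \left(- \frac{2}{3}\right)} + 3149485 \left(- \frac{1}{4824304}\right) = \frac{4587278}{\left(-10059\right) \left(- \frac{2}{3}\right)} - \frac{3149485}{4824304} = \frac{4587278}{6706} - \frac{3149485}{4824304} = 4587278 \cdot \frac{1}{6706} - \frac{3149485}{4824304} = \frac{2293639}{3353} - \frac{3149485}{4824304} = \frac{11054651579051}{16175891312}$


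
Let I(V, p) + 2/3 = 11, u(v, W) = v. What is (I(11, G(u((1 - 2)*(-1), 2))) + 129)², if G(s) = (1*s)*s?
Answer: 174724/9 ≈ 19414.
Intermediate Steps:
G(s) = s² (G(s) = s*s = s²)
I(V, p) = 31/3 (I(V, p) = -⅔ + 11 = 31/3)
(I(11, G(u((1 - 2)*(-1), 2))) + 129)² = (31/3 + 129)² = (418/3)² = 174724/9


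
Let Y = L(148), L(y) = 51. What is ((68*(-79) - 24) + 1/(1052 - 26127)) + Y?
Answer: -134025876/25075 ≈ -5345.0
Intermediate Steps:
Y = 51
((68*(-79) - 24) + 1/(1052 - 26127)) + Y = ((68*(-79) - 24) + 1/(1052 - 26127)) + 51 = ((-5372 - 24) + 1/(-25075)) + 51 = (-5396 - 1/25075) + 51 = -135304701/25075 + 51 = -134025876/25075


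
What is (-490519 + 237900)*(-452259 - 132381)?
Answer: 147691172160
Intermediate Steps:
(-490519 + 237900)*(-452259 - 132381) = -252619*(-584640) = 147691172160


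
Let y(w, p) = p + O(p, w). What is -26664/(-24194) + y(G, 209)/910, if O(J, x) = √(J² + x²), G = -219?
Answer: 14660393/11008270 + √91642/910 ≈ 1.6644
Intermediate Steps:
y(w, p) = p + √(p² + w²)
-26664/(-24194) + y(G, 209)/910 = -26664/(-24194) + (209 + √(209² + (-219)²))/910 = -26664*(-1/24194) + (209 + √(43681 + 47961))*(1/910) = 13332/12097 + (209 + √91642)*(1/910) = 13332/12097 + (209/910 + √91642/910) = 14660393/11008270 + √91642/910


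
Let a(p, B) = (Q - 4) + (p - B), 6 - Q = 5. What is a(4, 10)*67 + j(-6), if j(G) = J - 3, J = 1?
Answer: -605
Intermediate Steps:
Q = 1 (Q = 6 - 1*5 = 6 - 5 = 1)
j(G) = -2 (j(G) = 1 - 3 = -2)
a(p, B) = -3 + p - B (a(p, B) = (1 - 4) + (p - B) = -3 + (p - B) = -3 + p - B)
a(4, 10)*67 + j(-6) = (-3 + 4 - 1*10)*67 - 2 = (-3 + 4 - 10)*67 - 2 = -9*67 - 2 = -603 - 2 = -605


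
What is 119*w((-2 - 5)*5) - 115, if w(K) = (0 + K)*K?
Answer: 145660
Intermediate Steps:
w(K) = K² (w(K) = K*K = K²)
119*w((-2 - 5)*5) - 115 = 119*((-2 - 5)*5)² - 115 = 119*(-7*5)² - 115 = 119*(-35)² - 115 = 119*1225 - 115 = 145775 - 115 = 145660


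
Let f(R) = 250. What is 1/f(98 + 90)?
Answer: 1/250 ≈ 0.0040000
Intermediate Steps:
1/f(98 + 90) = 1/250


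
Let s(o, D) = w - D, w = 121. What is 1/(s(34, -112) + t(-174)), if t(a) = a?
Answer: 1/59 ≈ 0.016949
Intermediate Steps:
s(o, D) = 121 - D
1/(s(34, -112) + t(-174)) = 1/((121 - 1*(-112)) - 174) = 1/((121 + 112) - 174) = 1/(233 - 174) = 1/59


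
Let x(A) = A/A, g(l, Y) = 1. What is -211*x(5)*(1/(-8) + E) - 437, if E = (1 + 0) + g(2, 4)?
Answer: -6661/8 ≈ -832.63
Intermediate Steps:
E = 2 (E = (1 + 0) + 1 = 1 + 1 = 2)
x(A) = 1
-211*x(5)*(1/(-8) + E) - 437 = -211*(1/(-8) + 2) - 437 = -211*(-⅛ + 2) - 437 = -211*15/8 - 437 = -3165/8 - 437 = -6661/8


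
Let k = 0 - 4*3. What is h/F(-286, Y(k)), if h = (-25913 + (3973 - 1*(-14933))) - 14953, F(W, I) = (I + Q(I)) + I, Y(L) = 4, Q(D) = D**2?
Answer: -915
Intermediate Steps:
k = -12 (k = 0 - 12 = -12)
F(W, I) = I**2 + 2*I (F(W, I) = (I + I**2) + I = I**2 + 2*I)
h = -21960 (h = (-25913 + (3973 + 14933)) - 14953 = (-25913 + 18906) - 14953 = -7007 - 14953 = -21960)
h/F(-286, Y(k)) = -21960*1/(4*(2 + 4)) = -21960/(4*6) = -21960/24 = -21960*1/24 = -915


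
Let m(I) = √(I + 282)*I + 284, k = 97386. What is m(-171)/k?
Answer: 142/48693 - 57*√111/32462 ≈ -0.015583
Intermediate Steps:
m(I) = 284 + I*√(282 + I) (m(I) = √(282 + I)*I + 284 = I*√(282 + I) + 284 = 284 + I*√(282 + I))
m(-171)/k = (284 - 171*√(282 - 171))/97386 = (284 - 171*√111)*(1/97386) = 142/48693 - 57*√111/32462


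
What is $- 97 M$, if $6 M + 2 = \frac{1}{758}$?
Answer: $\frac{48985}{1516} \approx 32.312$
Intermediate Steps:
$M = - \frac{505}{1516}$ ($M = - \frac{1}{3} + \frac{1}{6 \cdot 758} = - \frac{1}{3} + \frac{1}{6} \cdot \frac{1}{758} = - \frac{1}{3} + \frac{1}{4548} = - \frac{505}{1516} \approx -0.33311$)
$- 97 M = \left(-97\right) \left(- \frac{505}{1516}\right) = \frac{48985}{1516}$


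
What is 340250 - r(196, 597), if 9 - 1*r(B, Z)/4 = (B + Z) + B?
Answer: 344170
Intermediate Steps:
r(B, Z) = 36 - 8*B - 4*Z (r(B, Z) = 36 - 4*((B + Z) + B) = 36 - 4*(Z + 2*B) = 36 + (-8*B - 4*Z) = 36 - 8*B - 4*Z)
340250 - r(196, 597) = 340250 - (36 - 8*196 - 4*597) = 340250 - (36 - 1568 - 2388) = 340250 - 1*(-3920) = 340250 + 3920 = 344170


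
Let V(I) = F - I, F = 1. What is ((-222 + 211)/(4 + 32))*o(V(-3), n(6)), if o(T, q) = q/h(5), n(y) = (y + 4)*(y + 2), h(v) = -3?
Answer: 220/27 ≈ 8.1481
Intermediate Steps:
V(I) = 1 - I
n(y) = (2 + y)*(4 + y) (n(y) = (4 + y)*(2 + y) = (2 + y)*(4 + y))
o(T, q) = -q/3 (o(T, q) = q/(-3) = q*(-⅓) = -q/3)
((-222 + 211)/(4 + 32))*o(V(-3), n(6)) = ((-222 + 211)/(4 + 32))*(-(8 + 6² + 6*6)/3) = (-11/36)*(-(8 + 36 + 36)/3) = (-11*1/36)*(-⅓*80) = -11/36*(-80/3) = 220/27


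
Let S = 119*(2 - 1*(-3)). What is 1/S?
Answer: 1/595 ≈ 0.0016807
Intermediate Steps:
S = 595 (S = 119*(2 + 3) = 119*5 = 595)
1/S = 1/595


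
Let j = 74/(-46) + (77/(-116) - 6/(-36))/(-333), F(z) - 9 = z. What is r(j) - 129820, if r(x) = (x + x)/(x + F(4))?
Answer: -3942069071798/30365587 ≈ -1.2982e+5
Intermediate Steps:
F(z) = 9 + z
j = -4283729/2665332 (j = 74*(-1/46) + (77*(-1/116) - 6*(-1/36))*(-1/333) = -37/23 + (-77/116 + 1/6)*(-1/333) = -37/23 - 173/348*(-1/333) = -37/23 + 173/115884 = -4283729/2665332 ≈ -1.6072)
r(x) = 2*x/(13 + x) (r(x) = (x + x)/(x + (9 + 4)) = (2*x)/(x + 13) = (2*x)/(13 + x) = 2*x/(13 + x))
r(j) - 129820 = 2*(-4283729/2665332)/(13 - 4283729/2665332) - 129820 = 2*(-4283729/2665332)/(30365587/2665332) - 129820 = 2*(-4283729/2665332)*(2665332/30365587) - 129820 = -8567458/30365587 - 129820 = -3942069071798/30365587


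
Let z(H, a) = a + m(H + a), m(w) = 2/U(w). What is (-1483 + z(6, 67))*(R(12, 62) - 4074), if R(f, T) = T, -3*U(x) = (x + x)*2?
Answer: 414718434/73 ≈ 5.6811e+6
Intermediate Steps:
U(x) = -4*x/3 (U(x) = -(x + x)*2/3 = -2*x*2/3 = -4*x/3)
m(w) = -3/(2*w) (m(w) = 2/((-4*w/3)) = 2*(-3/(4*w)) = -3/(2*w))
z(H, a) = a - 3/(2*(H + a))
(-1483 + z(6, 67))*(R(12, 62) - 4074) = (-1483 + (-3/2 + 67*(6 + 67))/(6 + 67))*(62 - 4074) = (-1483 + (-3/2 + 67*73)/73)*(-4012) = (-1483 + (-3/2 + 4891)/73)*(-4012) = (-1483 + (1/73)*(9779/2))*(-4012) = (-1483 + 9779/146)*(-4012) = -206739/146*(-4012) = 414718434/73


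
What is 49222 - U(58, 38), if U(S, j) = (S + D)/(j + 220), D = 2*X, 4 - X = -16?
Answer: 6349589/129 ≈ 49222.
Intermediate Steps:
X = 20 (X = 4 - 1*(-16) = 4 + 16 = 20)
D = 40 (D = 2*20 = 40)
U(S, j) = (40 + S)/(220 + j) (U(S, j) = (S + 40)/(j + 220) = (40 + S)/(220 + j))
49222 - U(58, 38) = 49222 - (40 + 58)/(220 + 38) = 49222 - 98/258 = 49222 - 1*49/129 = 49222 - 49/129 = 6349589/129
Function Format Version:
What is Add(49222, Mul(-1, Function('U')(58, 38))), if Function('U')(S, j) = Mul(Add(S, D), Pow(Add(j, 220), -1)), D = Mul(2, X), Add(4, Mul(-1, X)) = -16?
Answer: Rational(6349589, 129) ≈ 49222.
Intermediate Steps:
X = 20 (X = Add(4, Mul(-1, -16)) = Add(4, 16) = 20)
D = 40 (D = Mul(2, 20) = 40)
Function('U')(S, j) = Mul(Pow(Add(220, j), -1), Add(40, S)) (Function('U')(S, j) = Mul(Add(S, 40), Pow(Add(j, 220), -1)) = Mul(Add(40, S), Pow(Add(220, j), -1)) = Mul(Pow(Add(220, j), -1), Add(40, S)))
Add(49222, Mul(-1, Function('U')(58, 38))) = Add(49222, Mul(-1, Mul(Pow(Add(220, 38), -1), Add(40, 58)))) = Add(49222, Mul(-1, Mul(Pow(258, -1), 98))) = Add(49222, Mul(-1, Mul(Rational(1, 258), 98))) = Add(49222, Mul(-1, Rational(49, 129))) = Add(49222, Rational(-49, 129)) = Rational(6349589, 129)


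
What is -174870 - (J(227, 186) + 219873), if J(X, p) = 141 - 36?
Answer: -394848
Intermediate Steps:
J(X, p) = 105
-174870 - (J(227, 186) + 219873) = -174870 - (105 + 219873) = -174870 - 1*219978 = -174870 - 219978 = -394848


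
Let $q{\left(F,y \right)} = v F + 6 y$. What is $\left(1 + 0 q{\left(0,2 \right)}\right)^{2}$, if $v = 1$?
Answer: $1$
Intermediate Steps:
$q{\left(F,y \right)} = F + 6 y$ ($q{\left(F,y \right)} = 1 F + 6 y = F + 6 y$)
$\left(1 + 0 q{\left(0,2 \right)}\right)^{2} = \left(1 + 0 \left(0 + 6 \cdot 2\right)\right)^{2} = \left(1 + 0 \left(0 + 12\right)\right)^{2} = \left(1 + 0 \cdot 12\right)^{2} = \left(1 + 0\right)^{2} = 1^{2} = 1$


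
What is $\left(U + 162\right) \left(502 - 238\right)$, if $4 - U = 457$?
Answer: $-76824$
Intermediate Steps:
$U = -453$ ($U = 4 - 457 = -453$)
$\left(U + 162\right) \left(502 - 238\right) = \left(-453 + 162\right) \left(502 - 238\right) = \left(-291\right) 264 = -76824$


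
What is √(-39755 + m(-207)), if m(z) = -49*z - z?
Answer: I*√29405 ≈ 171.48*I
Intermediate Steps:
m(z) = -50*z
√(-39755 + m(-207)) = √(-39755 - 50*(-207)) = √(-39755 + 10350) = √(-29405) = I*√29405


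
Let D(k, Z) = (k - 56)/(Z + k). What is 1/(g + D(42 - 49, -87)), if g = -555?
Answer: -94/52107 ≈ -0.0018040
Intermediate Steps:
D(k, Z) = (-56 + k)/(Z + k)
1/(g + D(42 - 49, -87)) = 1/(-555 + (-56 + (42 - 49))/(-87 + (42 - 49))) = 1/(-555 + (-56 - 7)/(-87 - 7)) = 1/(-555 - 63/(-94)) = 1/(-555 - 1/94*(-63)) = 1/(-555 + 63/94) = 1/(-52107/94) = -94/52107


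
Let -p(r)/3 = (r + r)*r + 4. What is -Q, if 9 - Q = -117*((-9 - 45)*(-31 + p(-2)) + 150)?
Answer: -440865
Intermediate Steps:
p(r) = -12 - 6*r² (p(r) = -3*((r + r)*r + 4) = -3*((2*r)*r + 4) = -3*(2*r² + 4) = -3*(4 + 2*r²) = -12 - 6*r²)
Q = 440865 (Q = 9 - (-117)*((-9 - 45)*(-31 + (-12 - 6*(-2)²)) + 150) = 9 - (-117)*(-54*(-31 + (-12 - 6*4)) + 150) = 9 - (-117)*(-54*(-31 + (-12 - 24)) + 150) = 9 - (-117)*(-54*(-31 - 36) + 150) = 9 - (-117)*(-54*(-67) + 150) = 9 - (-117)*(3618 + 150) = 9 - (-117)*3768 = 9 - 1*(-440856) = 9 + 440856 = 440865)
-Q = -1*440865 = -440865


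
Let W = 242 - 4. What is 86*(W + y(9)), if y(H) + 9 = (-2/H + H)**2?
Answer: 2131940/81 ≈ 26320.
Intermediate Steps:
y(H) = -9 + (H - 2/H)**2 (y(H) = -9 + (-2/H + H)**2 = -9 + (H - 2/H)**2)
W = 238
86*(W + y(9)) = 86*(238 + (-13 + 9**2 + 4/9**2)) = 86*(238 + (-13 + 81 + 4*(1/81))) = 86*(238 + (-13 + 81 + 4/81)) = 86*(238 + 5512/81) = 86*(24790/81) = 2131940/81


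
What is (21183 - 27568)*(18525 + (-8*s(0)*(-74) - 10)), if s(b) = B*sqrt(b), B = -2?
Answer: -118218275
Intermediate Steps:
s(b) = -2*sqrt(b)
(21183 - 27568)*(18525 + (-8*s(0)*(-74) - 10)) = (21183 - 27568)*(18525 + (-(-16)*sqrt(0)*(-74) - 10)) = -6385*(18525 + (-(-16)*0*(-74) - 10)) = -6385*(18525 + (-8*0*(-74) - 10)) = -6385*(18525 + (0*(-74) - 10)) = -6385*(18525 + (0 - 10)) = -6385*(18525 - 10) = -6385*18515 = -118218275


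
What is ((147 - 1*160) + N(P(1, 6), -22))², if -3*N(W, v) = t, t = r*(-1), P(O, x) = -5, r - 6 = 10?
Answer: 529/9 ≈ 58.778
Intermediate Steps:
r = 16 (r = 6 + 10 = 16)
t = -16 (t = 16*(-1) = -16)
N(W, v) = 16/3 (N(W, v) = -⅓*(-16) = 16/3)
((147 - 1*160) + N(P(1, 6), -22))² = ((147 - 1*160) + 16/3)² = ((147 - 160) + 16/3)² = (-13 + 16/3)² = (-23/3)² = 529/9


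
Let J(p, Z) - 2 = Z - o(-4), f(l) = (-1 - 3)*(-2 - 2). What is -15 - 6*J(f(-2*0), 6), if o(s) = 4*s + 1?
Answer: -153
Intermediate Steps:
o(s) = 1 + 4*s
f(l) = 16 (f(l) = -4*(-4) = 16)
J(p, Z) = 17 + Z (J(p, Z) = 2 + (Z - (1 + 4*(-4))) = 2 + (Z - (1 - 16)) = 2 + (Z - 1*(-15)) = 2 + (Z + 15) = 2 + (15 + Z) = 17 + Z)
-15 - 6*J(f(-2*0), 6) = -15 - 6*(17 + 6) = -15 - 6*23 = -15 - 138 = -153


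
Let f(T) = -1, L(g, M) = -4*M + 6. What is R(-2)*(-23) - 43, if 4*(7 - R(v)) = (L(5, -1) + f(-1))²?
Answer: 1047/4 ≈ 261.75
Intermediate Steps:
L(g, M) = 6 - 4*M
R(v) = -53/4 (R(v) = 7 - ((6 - 4*(-1)) - 1)²/4 = 7 - ((6 + 4) - 1)²/4 = 7 - (10 - 1)²/4 = 7 - ¼*9² = 7 - ¼*81 = 7 - 81/4 = -53/4)
R(-2)*(-23) - 43 = -53/4*(-23) - 43 = 1219/4 - 43 = 1047/4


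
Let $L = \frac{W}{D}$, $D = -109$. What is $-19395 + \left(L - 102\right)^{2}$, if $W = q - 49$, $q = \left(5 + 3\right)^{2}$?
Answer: $- \frac{106488306}{11881} \approx -8962.9$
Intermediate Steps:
$q = 64$ ($q = 8^{2} = 64$)
$W = 15$ ($W = 64 - 49 = 15$)
$L = - \frac{15}{109}$ ($L = \frac{15}{-109} = 15 \left(- \frac{1}{109}\right) = - \frac{15}{109} \approx -0.13761$)
$-19395 + \left(L - 102\right)^{2} = -19395 + \left(- \frac{15}{109} - 102\right)^{2} = -19395 + \left(- \frac{11133}{109}\right)^{2} = -19395 + \frac{123943689}{11881} = - \frac{106488306}{11881}$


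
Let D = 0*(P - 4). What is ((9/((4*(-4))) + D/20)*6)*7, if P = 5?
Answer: -189/8 ≈ -23.625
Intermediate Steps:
D = 0 (D = 0*(5 - 4) = 0*1 = 0)
((9/((4*(-4))) + D/20)*6)*7 = ((9/((4*(-4))) + 0/20)*6)*7 = ((9/(-16) + 0*(1/20))*6)*7 = ((9*(-1/16) + 0)*6)*7 = ((-9/16 + 0)*6)*7 = -9/16*6*7 = -27/8*7 = -189/8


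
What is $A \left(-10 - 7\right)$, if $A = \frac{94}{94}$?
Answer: $-17$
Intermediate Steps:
$A = 1$ ($A = 94 \cdot \frac{1}{94} = 1$)
$A \left(-10 - 7\right) = 1 \left(-10 - 7\right) = 1 \left(-17\right) = -17$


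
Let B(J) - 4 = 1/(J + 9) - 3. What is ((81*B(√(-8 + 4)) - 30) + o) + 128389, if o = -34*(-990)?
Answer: 13779229/85 - 162*I/85 ≈ 1.6211e+5 - 1.9059*I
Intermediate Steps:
B(J) = 1 + 1/(9 + J) (B(J) = 4 + (1/(J + 9) - 3) = 4 + (1/(9 + J) - 3) = 4 + (-3 + 1/(9 + J)) = 1 + 1/(9 + J))
o = 33660
((81*B(√(-8 + 4)) - 30) + o) + 128389 = ((81*((10 + √(-8 + 4))/(9 + √(-8 + 4))) - 30) + 33660) + 128389 = ((81*((10 + √(-4))/(9 + √(-4))) - 30) + 33660) + 128389 = ((81*((10 + 2*I)/(9 + 2*I)) - 30) + 33660) + 128389 = ((81*(((9 - 2*I)/85)*(10 + 2*I)) - 30) + 33660) + 128389 = ((81*((9 - 2*I)*(10 + 2*I)/85) - 30) + 33660) + 128389 = ((81*(9 - 2*I)*(10 + 2*I)/85 - 30) + 33660) + 128389 = ((-30 + 81*(9 - 2*I)*(10 + 2*I)/85) + 33660) + 128389 = (33630 + 81*(9 - 2*I)*(10 + 2*I)/85) + 128389 = 162019 + 81*(9 - 2*I)*(10 + 2*I)/85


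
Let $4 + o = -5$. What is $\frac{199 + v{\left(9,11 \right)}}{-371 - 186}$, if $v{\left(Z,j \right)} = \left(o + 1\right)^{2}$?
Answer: $- \frac{263}{557} \approx -0.47217$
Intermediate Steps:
$o = -9$ ($o = -4 - 5 = -9$)
$v{\left(Z,j \right)} = 64$ ($v{\left(Z,j \right)} = \left(-9 + 1\right)^{2} = \left(-8\right)^{2} = 64$)
$\frac{199 + v{\left(9,11 \right)}}{-371 - 186} = \frac{199 + 64}{-371 - 186} = \frac{263}{-557} = 263 \left(- \frac{1}{557}\right) = - \frac{263}{557}$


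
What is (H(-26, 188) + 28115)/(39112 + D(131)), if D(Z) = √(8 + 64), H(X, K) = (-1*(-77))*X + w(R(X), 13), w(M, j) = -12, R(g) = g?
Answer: 127607789/191218559 - 78303*√2/764874236 ≈ 0.66720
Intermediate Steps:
H(X, K) = -12 + 77*X (H(X, K) = (-1*(-77))*X - 12 = 77*X - 12 = -12 + 77*X)
D(Z) = 6*√2 (D(Z) = √72 = 6*√2)
(H(-26, 188) + 28115)/(39112 + D(131)) = ((-12 + 77*(-26)) + 28115)/(39112 + 6*√2) = ((-12 - 2002) + 28115)/(39112 + 6*√2) = (-2014 + 28115)/(39112 + 6*√2) = 26101/(39112 + 6*√2)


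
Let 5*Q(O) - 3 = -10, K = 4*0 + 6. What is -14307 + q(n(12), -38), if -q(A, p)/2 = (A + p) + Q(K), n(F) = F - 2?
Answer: -71241/5 ≈ -14248.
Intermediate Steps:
n(F) = -2 + F
K = 6 (K = 0 + 6 = 6)
Q(O) = -7/5 (Q(O) = ⅗ + (⅕)*(-10) = ⅗ - 2 = -7/5)
q(A, p) = 14/5 - 2*A - 2*p (q(A, p) = -2*((A + p) - 7/5) = -2*(-7/5 + A + p) = 14/5 - 2*A - 2*p)
-14307 + q(n(12), -38) = -14307 + (14/5 - 2*(-2 + 12) - 2*(-38)) = -14307 + (14/5 - 2*10 + 76) = -14307 + (14/5 - 20 + 76) = -14307 + 294/5 = -71241/5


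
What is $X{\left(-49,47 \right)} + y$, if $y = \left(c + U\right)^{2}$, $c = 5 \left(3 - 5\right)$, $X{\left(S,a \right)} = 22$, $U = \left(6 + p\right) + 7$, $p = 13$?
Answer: $278$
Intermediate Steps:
$U = 26$ ($U = \left(6 + 13\right) + 7 = 19 + 7 = 26$)
$c = -10$ ($c = 5 \left(-2\right) = -10$)
$y = 256$ ($y = \left(-10 + 26\right)^{2} = 16^{2} = 256$)
$X{\left(-49,47 \right)} + y = 22 + 256 = 278$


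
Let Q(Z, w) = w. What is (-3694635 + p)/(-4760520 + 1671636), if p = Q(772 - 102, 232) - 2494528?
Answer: 2062977/1029628 ≈ 2.0036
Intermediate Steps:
p = -2494296 (p = 232 - 2494528 = -2494296)
(-3694635 + p)/(-4760520 + 1671636) = (-3694635 - 2494296)/(-4760520 + 1671636) = -6188931/(-3088884) = -6188931*(-1/3088884) = 2062977/1029628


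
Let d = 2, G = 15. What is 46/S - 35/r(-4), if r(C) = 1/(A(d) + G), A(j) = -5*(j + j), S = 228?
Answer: 19973/114 ≈ 175.20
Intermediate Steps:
A(j) = -10*j
r(C) = -⅕ (r(C) = 1/(-10*2 + 15) = 1/(-20 + 15) = 1/(-5) = -⅕)
46/S - 35/r(-4) = 46/228 - 35/(-⅕) = 46*(1/228) - 35*(-5) = 23/114 + 175 = 19973/114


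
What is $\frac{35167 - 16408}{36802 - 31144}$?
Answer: $\frac{6253}{1886} \approx 3.3155$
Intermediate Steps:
$\frac{35167 - 16408}{36802 - 31144} = \frac{18759}{36802 - 31144} = \frac{18759}{5658} = 18759 \cdot \frac{1}{5658} = \frac{6253}{1886}$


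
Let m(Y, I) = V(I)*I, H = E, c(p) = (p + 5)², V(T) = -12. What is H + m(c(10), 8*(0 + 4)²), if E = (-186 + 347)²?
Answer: 24385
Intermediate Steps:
E = 25921 (E = 161² = 25921)
c(p) = (5 + p)²
H = 25921
m(Y, I) = -12*I
H + m(c(10), 8*(0 + 4)²) = 25921 - 96*(0 + 4)² = 25921 - 96*4² = 25921 - 96*16 = 25921 - 12*128 = 25921 - 1536 = 24385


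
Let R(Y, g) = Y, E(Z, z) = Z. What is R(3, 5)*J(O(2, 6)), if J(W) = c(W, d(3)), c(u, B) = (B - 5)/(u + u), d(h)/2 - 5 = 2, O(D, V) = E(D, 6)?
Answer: 27/4 ≈ 6.7500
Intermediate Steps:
O(D, V) = D
d(h) = 14 (d(h) = 10 + 2*2 = 10 + 4 = 14)
c(u, B) = (-5 + B)/(2*u) (c(u, B) = (-5 + B)/((2*u)) = (-5 + B)*(1/(2*u)) = (-5 + B)/(2*u))
J(W) = 9/(2*W) (J(W) = (-5 + 14)/(2*W) = (½)*9/W = 9/(2*W))
R(3, 5)*J(O(2, 6)) = 3*((9/2)/2) = 3*((9/2)*(½)) = 3*(9/4) = 27/4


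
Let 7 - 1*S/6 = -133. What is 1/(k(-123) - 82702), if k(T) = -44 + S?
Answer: -1/81906 ≈ -1.2209e-5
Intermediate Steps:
S = 840 (S = 42 - 6*(-133) = 42 + 798 = 840)
k(T) = 796 (k(T) = -44 + 840 = 796)
1/(k(-123) - 82702) = 1/(796 - 82702) = 1/(-81906) = -1/81906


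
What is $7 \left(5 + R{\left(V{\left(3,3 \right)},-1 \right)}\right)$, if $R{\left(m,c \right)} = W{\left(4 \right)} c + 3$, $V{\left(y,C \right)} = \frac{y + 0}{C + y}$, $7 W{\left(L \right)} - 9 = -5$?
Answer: $52$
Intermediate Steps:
$W{\left(L \right)} = \frac{4}{7}$ ($W{\left(L \right)} = \frac{9}{7} + \frac{1}{7} \left(-5\right) = \frac{9}{7} - \frac{5}{7} = \frac{4}{7}$)
$V{\left(y,C \right)} = \frac{y}{C + y}$
$R{\left(m,c \right)} = 3 + \frac{4 c}{7}$ ($R{\left(m,c \right)} = \frac{4 c}{7} + 3 = 3 + \frac{4 c}{7}$)
$7 \left(5 + R{\left(V{\left(3,3 \right)},-1 \right)}\right) = 7 \left(5 + \left(3 + \frac{4}{7} \left(-1\right)\right)\right) = 7 \left(5 + \left(3 - \frac{4}{7}\right)\right) = 7 \left(5 + \frac{17}{7}\right) = 7 \cdot \frac{52}{7} = 52$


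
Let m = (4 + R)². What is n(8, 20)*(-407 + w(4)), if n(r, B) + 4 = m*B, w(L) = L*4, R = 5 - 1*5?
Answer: -123556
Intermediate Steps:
R = 0 (R = 5 - 5 = 0)
m = 16 (m = (4 + 0)² = 4² = 16)
w(L) = 4*L
n(r, B) = -4 + 16*B
n(8, 20)*(-407 + w(4)) = (-4 + 16*20)*(-407 + 4*4) = (-4 + 320)*(-407 + 16) = 316*(-391) = -123556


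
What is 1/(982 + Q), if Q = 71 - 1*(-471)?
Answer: 1/1524 ≈ 0.00065617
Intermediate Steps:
Q = 542 (Q = 71 + 471 = 542)
1/(982 + Q) = 1/(982 + 542) = 1/1524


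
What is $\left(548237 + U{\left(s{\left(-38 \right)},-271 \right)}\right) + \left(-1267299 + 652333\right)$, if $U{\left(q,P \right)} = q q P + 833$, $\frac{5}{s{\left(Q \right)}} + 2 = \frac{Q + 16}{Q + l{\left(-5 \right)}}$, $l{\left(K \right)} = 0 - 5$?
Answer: $- \frac{282436991}{4096} \approx -68954.0$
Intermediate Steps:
$l{\left(K \right)} = -5$ ($l{\left(K \right)} = 0 - 5 = -5$)
$s{\left(Q \right)} = \frac{5}{-2 + \frac{16 + Q}{-5 + Q}}$ ($s{\left(Q \right)} = \frac{5}{-2 + \frac{Q + 16}{Q - 5}} = \frac{5}{-2 + \frac{16 + Q}{-5 + Q}}$)
$U{\left(q,P \right)} = 833 + P q^{2}$ ($U{\left(q,P \right)} = q^{2} P + 833 = P q^{2} + 833 = 833 + P q^{2}$)
$\left(548237 + U{\left(s{\left(-38 \right)},-271 \right)}\right) + \left(-1267299 + 652333\right) = \left(548237 + \left(833 - 271 \left(\frac{5 \left(5 - -38\right)}{-26 - 38}\right)^{2}\right)\right) + \left(-1267299 + 652333\right) = \left(548237 + \left(833 - 271 \left(\frac{5 \left(5 + 38\right)}{-64}\right)^{2}\right)\right) - 614966 = \left(548237 + \left(833 - 271 \left(5 \left(- \frac{1}{64}\right) 43\right)^{2}\right)\right) - 614966 = \left(548237 + \left(833 - 271 \left(- \frac{215}{64}\right)^{2}\right)\right) - 614966 = \left(548237 + \left(833 - \frac{12526975}{4096}\right)\right) - 614966 = \left(548237 - \frac{9115007}{4096}\right) - 614966 = \frac{2236463745}{4096} - 614966 = - \frac{282436991}{4096}$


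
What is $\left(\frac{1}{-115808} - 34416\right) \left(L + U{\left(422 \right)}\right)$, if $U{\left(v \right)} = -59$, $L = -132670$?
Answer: $\frac{529011090514041}{115808} \approx 4.568 \cdot 10^{9}$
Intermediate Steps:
$\left(\frac{1}{-115808} - 34416\right) \left(L + U{\left(422 \right)}\right) = \left(\frac{1}{-115808} - 34416\right) \left(-132670 - 59\right) = \left(- \frac{1}{115808} - 34416\right) \left(-132729\right) = \left(- \frac{3985648129}{115808}\right) \left(-132729\right) = \frac{529011090514041}{115808}$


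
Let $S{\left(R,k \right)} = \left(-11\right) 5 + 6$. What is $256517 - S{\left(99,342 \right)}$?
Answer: $256566$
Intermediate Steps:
$S{\left(R,k \right)} = -49$ ($S{\left(R,k \right)} = -55 + 6 = -49$)
$256517 - S{\left(99,342 \right)} = 256517 - -49 = 256517 + 49 = 256566$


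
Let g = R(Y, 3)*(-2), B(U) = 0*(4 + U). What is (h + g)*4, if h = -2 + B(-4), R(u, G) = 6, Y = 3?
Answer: -56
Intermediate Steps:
B(U) = 0
g = -12 (g = 6*(-2) = -12)
h = -2 (h = -2 + 0 = -2)
(h + g)*4 = (-2 - 12)*4 = -14*4 = -56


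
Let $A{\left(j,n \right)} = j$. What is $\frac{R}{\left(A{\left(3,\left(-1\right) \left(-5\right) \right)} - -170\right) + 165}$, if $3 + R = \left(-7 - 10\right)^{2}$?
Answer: $\frac{11}{13} \approx 0.84615$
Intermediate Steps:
$R = 286$ ($R = -3 + \left(-7 - 10\right)^{2} = -3 + \left(-17\right)^{2} = -3 + 289 = 286$)
$\frac{R}{\left(A{\left(3,\left(-1\right) \left(-5\right) \right)} - -170\right) + 165} = \frac{286}{\left(3 - -170\right) + 165} = \frac{286}{\left(3 + 170\right) + 165} = \frac{286}{173 + 165} = \frac{286}{338} = 286 \cdot \frac{1}{338} = \frac{11}{13}$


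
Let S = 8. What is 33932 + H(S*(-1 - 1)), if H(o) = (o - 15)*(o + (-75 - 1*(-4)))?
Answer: 36629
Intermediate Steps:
H(o) = (-71 + o)*(-15 + o) (H(o) = (-15 + o)*(o + (-75 + 4)) = (-15 + o)*(o - 71) = (-15 + o)*(-71 + o) = (-71 + o)*(-15 + o))
33932 + H(S*(-1 - 1)) = 33932 + (1065 + (8*(-1 - 1))² - 688*(-1 - 1)) = 33932 + (1065 + (8*(-2))² - 688*(-2)) = 33932 + (1065 + (-16)² - 86*(-16)) = 33932 + (1065 + 256 + 1376) = 33932 + 2697 = 36629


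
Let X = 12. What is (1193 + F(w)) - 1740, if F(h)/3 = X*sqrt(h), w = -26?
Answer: -547 + 36*I*sqrt(26) ≈ -547.0 + 183.56*I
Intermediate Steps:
F(h) = 36*sqrt(h) (F(h) = 3*(12*sqrt(h)) = 36*sqrt(h))
(1193 + F(w)) - 1740 = (1193 + 36*sqrt(-26)) - 1740 = (1193 + 36*(I*sqrt(26))) - 1740 = (1193 + 36*I*sqrt(26)) - 1740 = -547 + 36*I*sqrt(26)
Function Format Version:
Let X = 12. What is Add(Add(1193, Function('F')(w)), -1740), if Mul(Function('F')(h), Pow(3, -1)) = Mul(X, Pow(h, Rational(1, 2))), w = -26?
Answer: Add(-547, Mul(36, I, Pow(26, Rational(1, 2)))) ≈ Add(-547.00, Mul(183.56, I))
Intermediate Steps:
Function('F')(h) = Mul(36, Pow(h, Rational(1, 2))) (Function('F')(h) = Mul(3, Mul(12, Pow(h, Rational(1, 2)))) = Mul(36, Pow(h, Rational(1, 2))))
Add(Add(1193, Function('F')(w)), -1740) = Add(Add(1193, Mul(36, Pow(-26, Rational(1, 2)))), -1740) = Add(Add(1193, Mul(36, Mul(I, Pow(26, Rational(1, 2))))), -1740) = Add(Add(1193, Mul(36, I, Pow(26, Rational(1, 2)))), -1740) = Add(-547, Mul(36, I, Pow(26, Rational(1, 2))))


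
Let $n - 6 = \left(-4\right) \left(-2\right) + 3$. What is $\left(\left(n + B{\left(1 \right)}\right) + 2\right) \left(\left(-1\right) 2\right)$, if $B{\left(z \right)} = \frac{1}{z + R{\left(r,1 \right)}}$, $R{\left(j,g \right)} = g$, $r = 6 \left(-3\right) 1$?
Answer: $-39$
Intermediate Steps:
$r = -18$ ($r = \left(-18\right) 1 = -18$)
$n = 17$ ($n = 6 + \left(\left(-4\right) \left(-2\right) + 3\right) = 6 + \left(8 + 3\right) = 6 + 11 = 17$)
$B{\left(z \right)} = \frac{1}{1 + z}$ ($B{\left(z \right)} = \frac{1}{z + 1} = \frac{1}{1 + z}$)
$\left(\left(n + B{\left(1 \right)}\right) + 2\right) \left(\left(-1\right) 2\right) = \left(\left(17 + \frac{1}{1 + 1}\right) + 2\right) \left(\left(-1\right) 2\right) = \left(\left(17 + \frac{1}{2}\right) + 2\right) \left(-2\right) = \left(\frac{35}{2} + 2\right) \left(-2\right) = \frac{39}{2} \left(-2\right) = -39$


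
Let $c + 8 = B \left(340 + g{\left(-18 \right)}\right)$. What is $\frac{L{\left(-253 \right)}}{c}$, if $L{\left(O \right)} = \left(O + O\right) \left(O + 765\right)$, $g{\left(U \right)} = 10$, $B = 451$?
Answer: $- \frac{129536}{78921} \approx -1.6413$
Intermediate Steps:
$c = 157842$ ($c = -8 + 451 \left(340 + 10\right) = -8 + 451 \cdot 350 = -8 + 157850 = 157842$)
$L{\left(O \right)} = 2 O \left(765 + O\right)$
$\frac{L{\left(-253 \right)}}{c} = \frac{2 \left(-253\right) \left(765 - 253\right)}{157842} = 2 \left(-253\right) 512 \cdot \frac{1}{157842} = \left(-259072\right) \frac{1}{157842} = - \frac{129536}{78921}$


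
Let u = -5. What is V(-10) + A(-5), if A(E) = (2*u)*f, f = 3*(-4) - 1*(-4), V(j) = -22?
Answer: 58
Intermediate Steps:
f = -8 (f = -12 + 4 = -8)
A(E) = 80 (A(E) = (2*(-5))*(-8) = -10*(-8) = 80)
V(-10) + A(-5) = -22 + 80 = 58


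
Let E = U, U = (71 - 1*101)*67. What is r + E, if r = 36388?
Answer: 34378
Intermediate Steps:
U = -2010 (U = (71 - 101)*67 = -30*67 = -2010)
E = -2010
r + E = 36388 - 2010 = 34378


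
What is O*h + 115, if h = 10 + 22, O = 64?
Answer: 2163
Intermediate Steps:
h = 32
O*h + 115 = 64*32 + 115 = 2048 + 115 = 2163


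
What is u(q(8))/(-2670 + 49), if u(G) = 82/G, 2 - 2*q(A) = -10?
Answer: -41/7863 ≈ -0.0052143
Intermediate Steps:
q(A) = 6 (q(A) = 1 - 1/2*(-10) = 1 + 5 = 6)
u(q(8))/(-2670 + 49) = (82/6)/(-2670 + 49) = (82*(1/6))/(-2621) = (41/3)*(-1/2621) = -41/7863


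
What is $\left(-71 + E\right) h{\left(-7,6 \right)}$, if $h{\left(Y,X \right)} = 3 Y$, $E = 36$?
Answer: $735$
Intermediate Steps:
$\left(-71 + E\right) h{\left(-7,6 \right)} = \left(-71 + 36\right) 3 \left(-7\right) = \left(-35\right) \left(-21\right) = 735$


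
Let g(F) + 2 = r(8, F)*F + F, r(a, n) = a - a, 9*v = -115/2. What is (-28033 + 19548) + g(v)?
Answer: -152881/18 ≈ -8493.4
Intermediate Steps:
v = -115/18 (v = (-115/2)/9 = (-115*1/2)/9 = (1/9)*(-115/2) = -115/18 ≈ -6.3889)
r(a, n) = 0
g(F) = -2 + F (g(F) = -2 + (0*F + F) = -2 + (0 + F) = -2 + F)
(-28033 + 19548) + g(v) = (-28033 + 19548) + (-2 - 115/18) = -8485 - 151/18 = -152881/18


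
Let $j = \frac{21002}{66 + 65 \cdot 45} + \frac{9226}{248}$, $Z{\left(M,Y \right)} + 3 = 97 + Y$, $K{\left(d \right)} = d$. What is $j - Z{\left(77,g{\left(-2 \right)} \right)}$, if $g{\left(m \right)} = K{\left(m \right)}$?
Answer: $- \frac{17719597}{370884} \approx -47.777$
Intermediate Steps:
$g{\left(m \right)} = m$
$Z{\left(M,Y \right)} = 94 + Y$ ($Z{\left(M,Y \right)} = -3 + \left(97 + Y\right) = 94 + Y$)
$j = \frac{16401731}{370884}$ ($j = \frac{21002}{66 + 2925} + 9226 \cdot \frac{1}{248} = \frac{21002}{2991} + \frac{4613}{124} = \frac{16401731}{370884} \approx 44.223$)
$j - Z{\left(77,g{\left(-2 \right)} \right)} = \frac{16401731}{370884} - \left(94 - 2\right) = \frac{16401731}{370884} - 92 = - \frac{17719597}{370884}$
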